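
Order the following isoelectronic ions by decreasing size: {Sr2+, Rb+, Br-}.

All of these have 36 electrons, so size is governed by nuclear charge alone: the more protons, the stronger the pull on the same electron cloud, and the smaller the ion.
Nuclear charges: Sr2+ (Z=38), Rb+ (Z=37), Br- (Z=35).
Largest to smallest: Br- > Rb+ > Sr2+.

Br- > Rb+ > Sr2+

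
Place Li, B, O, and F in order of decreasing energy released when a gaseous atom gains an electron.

Li is in period 2, group 1; B is in period 2, group 13; O is in period 2, group 16; F is in period 2, group 17.
EA tends to increase across a period and decrease down a group, though the pattern is less regular than for IE or radius.
All lie in period 2; the across-period trend (electron affinity increases left to right) applies, with the exception below.
Note the exception: Li has a higher electron affinity than B, contrary to the simple trend — B's ns²np¹ configuration gives only a small electron affinity — the sparsely filled np subshell binds an added electron weakly.
Approximate values (kJ/mol): Li 60, B 27, O 141, F 328.
So from highest to lowest: F > O > Li > B.

F, O, Li, B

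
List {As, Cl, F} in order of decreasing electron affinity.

Cl > F > As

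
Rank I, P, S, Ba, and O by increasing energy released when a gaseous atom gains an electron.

O is in period 2, group 16; P is in period 3, group 15; S is in period 3, group 16; I is in period 5, group 17; Ba is in period 6, group 2.
Adding an electron releases more energy for atoms nearer the top right (short of the noble gases).
Neither a single period nor a single group — weigh both effects.
P > Ba: relative to Ba, both the across-period and down-group shifts push P's electron affinity up.
O > P: relative to P, both the across-period and down-group shifts push O's electron affinity up.
S > O: this pair runs against the simple trend — see the exception note.
I > S: the two effects oppose for this pair; the across-period effect wins (295 vs 200 kJ/mol).
Note the exception: S has a higher electron affinity than O, contrary to the simple trend — the compact 2p subshell of O repels the added electron more than S's larger 3p does.
Approximate values (kJ/mol): O 141, P 72, S 200, I 295, Ba 14.
So from lowest to highest: Ba < P < O < S < I.

Ba < P < O < S < I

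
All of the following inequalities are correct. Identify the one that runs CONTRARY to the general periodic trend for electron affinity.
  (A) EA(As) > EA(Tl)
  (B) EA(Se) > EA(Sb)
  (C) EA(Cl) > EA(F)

The general trend: electron affinity increases across a period and decreases down a group.
(A) As (period 4, group 15) vs Tl (period 6, group 13): the stated order agrees with the simple trend.
(B) Se (period 4, group 16) vs Sb (period 5, group 15): the stated order agrees with the simple trend.
(C) Cl (period 3, group 17) vs F (period 2, group 17): the stated order contradicts the simple trend.
The exception is (C): F's small 2p subshell makes the incoming electron feel strong e⁻–e⁻ repulsion, so Cl actually releases more energy on gaining an electron.

(C)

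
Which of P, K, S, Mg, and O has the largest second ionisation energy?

IE_2 is the cost of taking one more electron from the +1 cation: P⁺ still has 4 valence electrons; K⁺ is the bare [Ar] core; S⁺ still has 5 valence electrons; Mg⁺ still has 1 valence electron; O⁺ still has 5 valence electrons.
Usually core removal costs more than valence removal, but here the competition is close: a tightly held n=2 valence electron can cost more to remove than an n=3 core electron, so the actual values have to decide it.
Valence configurations: P⁺ [Ne]3s²3p², S⁺ [Ne]3s²3p³, Mg⁺ [Ne]3s¹, O⁺ [He]2s²2p³.
The numbers (kJ/mol): P 1907, K 3052, S 2252, Mg 1451, O 3388.
Overall IE_2 order: Mg < P < S < K < O.

O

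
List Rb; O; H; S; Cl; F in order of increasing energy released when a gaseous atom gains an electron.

EA tends to increase across a period and decrease down a group, though the pattern is less regular than for IE or radius.
Here both period and group differ, so the two effects have to be weighed against each other.
H > Rb: they share group 1; the group trend gives H the larger value.
O > H: period and group pull opposite ways; the across-period shift dominates (141 vs 73 kJ/mol).
S > O: this pair runs against the simple trend — see the exception note.
F > S: both effects reinforce here, so F is clearly the higher of the two.
Cl > F: this pair runs against the simple trend — see the exception note.
Note the exception: S has a higher electron affinity than O, contrary to the simple trend — the compact 2p subshell of O repels the added electron more than S's larger 3p does.
Note the exception: Cl has a higher electron affinity than F, contrary to the simple trend — F's small 2p subshell makes the incoming electron feel strong e⁻–e⁻ repulsion, so Cl actually releases more energy on gaining an electron.
Approximate values (kJ/mol): H 73, O 141, F 328, S 200, Cl 349, Rb 47.
So from lowest to highest: Rb < H < O < S < F < Cl.

Rb < H < O < S < F < Cl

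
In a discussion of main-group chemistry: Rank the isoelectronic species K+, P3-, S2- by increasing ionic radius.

K+ < S2- < P3-

All of these have 18 electrons, so size is governed by nuclear charge alone: the more protons, the stronger the pull on the same electron cloud, and the smaller the ion.
Nuclear charges: K+ (Z=19), S2- (Z=16), P3- (Z=15).
Smallest to largest: K+ < S2- < P3-.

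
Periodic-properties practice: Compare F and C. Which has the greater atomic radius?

C

C is in period 2, group 14; F is in period 2, group 17.
Atomic radius shrinks across a period as nuclear charge pulls the same shell inward, and grows down a group as new shells are added.
All lie in period 2, so atomic radius increases right to left.
So C has the greater atomic radius (C > F).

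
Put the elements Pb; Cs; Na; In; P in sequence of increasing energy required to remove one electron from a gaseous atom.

Na is in period 3, group 1; P is in period 3, group 15; In is in period 5, group 13; Cs is in period 6, group 1; Pb is in period 6, group 14.
IE₁ increases left→right with effective nuclear charge and decreases top→bottom as the valence shell moves farther out.
These span different periods and groups, so the two trends combine.
Na > Cs: they share group 1; the group trend gives Na the larger value.
In > Na: period and group pull opposite ways; the across-period shift dominates (558 vs 496 kJ/mol).
Pb > In: the two effects oppose for this pair; the across-period effect wins (716 vs 558 kJ/mol).
P > Pb: both effects reinforce here, so P is clearly the higher of the two.
For reference (kJ/mol): Na 496, P 1012, In 558, Cs 376, Pb 716.
So from lowest to highest: Cs < Na < In < Pb < P.

Cs < Na < In < Pb < P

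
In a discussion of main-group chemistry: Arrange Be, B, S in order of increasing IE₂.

Be < S < B

Consider each +1 ion: Be⁺ still has 1 valence electron; B⁺ still has 2 valence electrons; S⁺ still has 5 valence electrons.
All are still removing valence electrons, so compare the +1 ions as you would atoms: IE_2 generally rises across a period (higher Z_eff) and falls down a group (larger shell), subject to the usual subshell exceptions.
Valence configurations: Be⁺ [He]2s¹, B⁺ [He]2s², S⁺ [Ne]3s²3p³.
The numbers (kJ/mol): Be 1757, B 2427, S 2252.
Putting it together, IE_2: Be < S < B.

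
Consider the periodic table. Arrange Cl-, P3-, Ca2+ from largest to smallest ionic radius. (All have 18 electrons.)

P3-, Cl-, Ca2+

All of these have 18 electrons, so size is governed by nuclear charge alone: the more protons, the stronger the pull on the same electron cloud, and the smaller the ion.
Nuclear charges: Ca2+ (Z=20), Cl- (Z=17), P3- (Z=15).
Largest to smallest: P3- > Cl- > Ca2+.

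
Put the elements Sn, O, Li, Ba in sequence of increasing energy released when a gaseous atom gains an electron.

Ba < Li < Sn < O

Electron affinity generally becomes more exothermic across a period toward the halogens and less exothermic down a group.
Neither a single period nor a single group — weigh both effects.
Li > Ba: the two effects oppose for this pair; the down-group effect wins (60 vs 14 kJ/mol).
Sn > Li: the two effects oppose for this pair; the across-period effect wins (107 vs 60 kJ/mol).
O > Sn: both effects reinforce here, so O is clearly the higher of the two.
For reference (kJ/mol): Li 60, O 141, Sn 107, Ba 14.
So from lowest to highest: Ba < Li < Sn < O.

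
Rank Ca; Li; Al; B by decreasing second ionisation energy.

Li > B > Al > Ca

After 1 electron has been removed, what remains? Ca⁺ still has 1 valence electron; Li⁺ is the bare [He] core; Al⁺ still has 2 valence electrons; B⁺ still has 2 valence electrons.
Core electrons are held far more tightly than valence electrons, so Li tops the IE_2 order.
Valence configurations: Ca⁺ [Ar]4s¹, Al⁺ [Ne]3s², B⁺ [He]2s².
Approximate IE_2 values (kJ/mol): Ca 1145, Li 7298, Al 1817, B 2427.
So the second ionization energies run Ca < Al < B < Li.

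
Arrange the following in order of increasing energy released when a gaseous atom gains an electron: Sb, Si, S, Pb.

Si is in period 3, group 14; S is in period 3, group 16; Sb is in period 5, group 15; Pb is in period 6, group 14.
Atoms with high Z_eff and room in the valence shell (especially the halogens) have the most exothermic electron affinities.
Neither a single period nor a single group — weigh both effects.
Sb > Pb: both effects reinforce here, so Sb is clearly the higher of the two.
Si > Sb: period and group pull opposite ways; the down-group shift dominates (134 vs 103 kJ/mol).
S > Si: S lies to the right of Si in period 3, so the across-period effect alone puts S higher.
Approximate values (kJ/mol): Si 134, S 200, Sb 103, Pb 35.
So from lowest to highest: Pb < Sb < Si < S.

Pb < Sb < Si < S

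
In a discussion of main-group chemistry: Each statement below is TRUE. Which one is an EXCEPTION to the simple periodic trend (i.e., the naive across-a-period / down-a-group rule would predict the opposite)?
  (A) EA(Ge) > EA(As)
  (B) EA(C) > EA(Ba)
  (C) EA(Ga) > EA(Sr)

The general trend: electron affinity increases across a period and decreases down a group.
(A) Ge (period 4, group 14) vs As (period 4, group 15): the stated order contradicts the simple trend.
(B) C (period 2, group 14) vs Ba (period 6, group 2): the stated order agrees with the simple trend.
(C) Ga (period 4, group 13) vs Sr (period 5, group 2): the stated order agrees with the simple trend.
The exception is (A): adding an electron to As's half-filled 4p³ is unfavourable, so Ge (4p²) has the more exothermic EA.

(A)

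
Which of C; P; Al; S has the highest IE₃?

C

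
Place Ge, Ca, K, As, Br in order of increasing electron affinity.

Ca < K < As < Ge < Br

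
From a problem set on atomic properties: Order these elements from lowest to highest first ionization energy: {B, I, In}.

In, B, I

B is in period 2, group 13; In is in period 5, group 13; I is in period 5, group 17.
Removing the outermost electron gets harder across a period and easier down a group.
Here both period and group differ, so the two effects have to be weighed against each other.
B > In: B sits above In in group 13, so the down-group effect alone puts B higher.
I > B: period and group pull opposite ways; the across-period shift dominates (1008 vs 801 kJ/mol).
For reference (kJ/mol): B 801, In 558, I 1008.
So from lowest to highest: In < B < I.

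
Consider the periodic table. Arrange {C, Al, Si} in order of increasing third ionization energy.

Al, Si, C

IE_3 is the cost of taking one more electron from the +2 cation: C²⁺ still has 2 valence electrons; Al²⁺ still has 1 valence electron; Si²⁺ still has 2 valence electrons.
All are still removing valence electrons, so compare the +2 ions as you would atoms: IE_3 generally rises across a period (higher Z_eff) and falls down a group (larger shell), subject to the usual subshell exceptions.
Valence configurations: C²⁺ [He]2s², Al²⁺ [Ne]3s¹, Si²⁺ [Ne]3s².
The numbers (kJ/mol): C 4620, Al 2745, Si 3232.
Hence IE_3: Al < Si < C.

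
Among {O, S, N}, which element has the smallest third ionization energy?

IE_3 is the cost of taking one more electron from the +2 cation: O²⁺ still has 4 valence electrons; S²⁺ still has 4 valence electrons; N²⁺ still has 3 valence electrons.
All are still removing valence electrons, so compare the +2 ions as you would atoms: IE_3 generally rises across a period (higher Z_eff) and falls down a group (larger shell), subject to the usual subshell exceptions.
Valence configurations: O²⁺ [He]2s²2p², S²⁺ [Ne]3s²3p², N²⁺ [He]2s²2p¹.
Approximate IE_3 values (kJ/mol): O 5300, S 3357, N 4578.
Hence IE_3: S < N < O.

S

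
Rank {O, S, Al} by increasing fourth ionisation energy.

After 3 electrons have been removed, what remains? O³⁺ still has 3 valence electrons; S³⁺ still has 3 valence electrons; Al³⁺ is the bare [Ne] core.
Breaking into a closed-shell core is much more expensive than removing a leftover valence electron — Al has the largest IE_4 here.
Valence configurations: O³⁺ [He]2s²2p¹, S³⁺ [Ne]3s²3p¹.
Approximate IE_4 values (kJ/mol): O 7469, S 4556, Al 11577.
Putting it together, IE_4: S < O < Al.

S < O < Al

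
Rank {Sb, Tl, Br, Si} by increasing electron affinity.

Si is in period 3, group 14; Br is in period 4, group 17; Sb is in period 5, group 15; Tl is in period 6, group 13.
Adding an electron releases more energy for atoms nearer the top right (short of the noble gases).
Neither a single period nor a single group — weigh both effects.
Sb > Tl: both effects reinforce here, so Sb is clearly the higher of the two.
Si > Sb: the two effects oppose for this pair; the down-group effect wins (134 vs 103 kJ/mol).
Br > Si: the two effects oppose for this pair; the across-period effect wins (325 vs 134 kJ/mol).
Tabulated electron affinity (kJ/mol): Si 134, Br 325, Sb 103, Tl 19.
So from lowest to highest: Tl < Sb < Si < Br.

Tl, Sb, Si, Br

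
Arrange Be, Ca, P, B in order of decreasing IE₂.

B > P > Be > Ca

Consider each +1 ion: Be⁺ still has 1 valence electron; Ca⁺ still has 1 valence electron; P⁺ still has 4 valence electrons; B⁺ still has 2 valence electrons.
All are still removing valence electrons, so compare the +1 ions as you would atoms: IE_2 generally rises across a period (higher Z_eff) and falls down a group (larger shell), subject to the usual subshell exceptions.
Valence configurations: Be⁺ [He]2s¹, Ca⁺ [Ar]4s¹, P⁺ [Ne]3s²3p², B⁺ [He]2s².
Tabulated IE_2 (kJ/mol): Be 1757, Ca 1145, P 1907, B 2427.
Overall IE_2 order: Ca < Be < P < B.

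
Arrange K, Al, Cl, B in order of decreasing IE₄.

After 3 electrons have been removed, what remains? K³⁺ is already 2 electrons into the core; Al³⁺ is the bare [Ne] core; Cl³⁺ still has 4 valence electrons; B³⁺ is the bare [He] core.
Pulling an electron out of a noble-gas core costs far more than removing a remaining valence electron, so K, Al and B sit at the high end of IE_4.
Tabulated IE_4 (kJ/mol): K 5877, Al 11577, Cl 5159, B 25026.
Hence IE_4: Cl < K < Al < B.

B > Al > K > Cl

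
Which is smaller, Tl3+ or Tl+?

Both ions have Z = 81 protons, but Tl3+ has lost more electrons, so its remaining electrons feel a larger effective nuclear charge per electron and are pulled in more tightly.
Higher positive charge → smaller ion, so Tl+ > Tl3+.

Tl3+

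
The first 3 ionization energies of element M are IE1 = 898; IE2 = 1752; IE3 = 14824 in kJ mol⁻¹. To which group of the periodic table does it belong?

Group 2

Look for the largest jump between consecutive ionization energies: IE3/IE2 ≈ 8.5, far larger than any earlier ratio.
That jump marks the point where a core electron is being removed. So the atom has 2 valence electrons.
A main-group element with 2 valence electrons is in group 2.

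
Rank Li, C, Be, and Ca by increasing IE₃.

After 2 electrons have been removed, what remains? Li²⁺ is already 1 electron into the core; C²⁺ still has 2 valence electrons; Be²⁺ is the bare [He] core; Ca²⁺ is the bare [Ar] core.
Pulling an electron out of a noble-gas core costs far more than removing a remaining valence electron, so Ca, Li and Be sit at the high end of IE_3.
Approximate IE_3 values (kJ/mol): Li 11815, C 4620, Be 14849, Ca 4912.
Overall IE_3 order: C < Ca < Li < Be.

C < Ca < Li < Be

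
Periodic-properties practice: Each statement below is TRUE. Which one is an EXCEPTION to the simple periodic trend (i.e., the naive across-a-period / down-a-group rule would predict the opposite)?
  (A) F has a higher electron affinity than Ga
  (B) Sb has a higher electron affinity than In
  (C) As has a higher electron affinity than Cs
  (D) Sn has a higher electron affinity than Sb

(D)

The general trend: electron affinity increases across a period and decreases down a group.
(A) F (period 2, group 17) vs Ga (period 4, group 13): the stated order agrees with the simple trend.
(B) Sb (period 5, group 15) vs In (period 5, group 13): the stated order agrees with the simple trend.
(C) As (period 4, group 15) vs Cs (period 6, group 1): the stated order agrees with the simple trend.
(D) Sn (period 5, group 14) vs Sb (period 5, group 15): the stated order contradicts the simple trend.
The exception is (D): adding an electron to Sb's half-filled 5p³ is unfavourable, so Sn has the more exothermic EA.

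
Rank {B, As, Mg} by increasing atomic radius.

Across a period the added protons contract the valence shell; down a group each new principal shell makes the atom larger.
Neither a single period nor a single group — weigh both effects.
As > B: the two effects oppose for this pair; the down-group effect wins (121 vs 85 pm).
Mg > As: period and group pull opposite ways; the across-period shift dominates (139 vs 121 pm).
Approximate values (pm): B 85, Mg 139, As 121.
So from smallest to largest: B < As < Mg.

B, As, Mg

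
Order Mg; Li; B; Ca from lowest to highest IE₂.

Ca, Mg, B, Li

After 1 electron has been removed, what remains? Mg⁺ still has 1 valence electron; Li⁺ is the bare [He] core; B⁺ still has 2 valence electrons; Ca⁺ still has 1 valence electron.
Pulling an electron out of a noble-gas core costs far more than removing a remaining valence electron, so Li sits at the high end of IE_2.
Valence configurations: Mg⁺ [Ne]3s¹, B⁺ [He]2s², Ca⁺ [Ar]4s¹.
The numbers (kJ/mol): Mg 1451, Li 7298, B 2427, Ca 1145.
Overall IE_2 order: Ca < Mg < B < Li.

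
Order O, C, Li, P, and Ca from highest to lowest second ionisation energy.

Li > O > C > P > Ca

IE_2 is the cost of taking one more electron from the +1 cation: O⁺ still has 5 valence electrons; C⁺ still has 3 valence electrons; Li⁺ is the bare [He] core; P⁺ still has 4 valence electrons; Ca⁺ still has 1 valence electron.
Breaking into a closed-shell core is much more expensive than removing a leftover valence electron — Li has the largest IE_2 here.
Valence configurations: O⁺ [He]2s²2p³, C⁺ [He]2s²2p¹, P⁺ [Ne]3s²3p², Ca⁺ [Ar]4s¹.
Approximate IE_2 values (kJ/mol): O 3388, C 2353, Li 7298, P 1907, Ca 1145.
Overall IE_2 order: Ca < P < C < O < Li.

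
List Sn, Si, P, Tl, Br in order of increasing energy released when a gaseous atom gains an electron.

Tl < P < Sn < Si < Br

Si is in period 3, group 14; P is in period 3, group 15; Br is in period 4, group 17; Sn is in period 5, group 14; Tl is in period 6, group 13.
Electron affinity generally becomes more exothermic across a period toward the halogens and less exothermic down a group.
Neither a single period nor a single group — weigh both effects.
P > Tl: relative to Tl, both the across-period and down-group shifts push P's electron affinity up.
Sn > P: this pair runs against the simple trend — see the exception note.
Si > Sn: Si sits above Sn in group 14, so the down-group effect alone puts Si higher.
Br > Si: period and group pull opposite ways; the across-period shift dominates (325 vs 134 kJ/mol).
Note the exception: Sn has a higher electron affinity than P, contrary to the simple trend — adding an electron to P's half-filled np³ subshell costs electron-pairing energy.
Note the exception: Si has a higher electron affinity than P, contrary to the simple trend — adding an electron to P's half-filled 3p³ is unfavourable, so Si (3p²) has the more exothermic EA.
For reference (kJ/mol): Si 134, P 72, Br 325, Sn 107, Tl 19.
So from lowest to highest: Tl < P < Sn < Si < Br.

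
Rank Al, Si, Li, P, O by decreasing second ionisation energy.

Li > O > P > Al > Si

The second ionization energy removes an electron from the +1 ion. For each element: Al⁺ still has 2 valence electrons; Si⁺ still has 3 valence electrons; Li⁺ is the bare [He] core; P⁺ still has 4 valence electrons; O⁺ still has 5 valence electrons.
Breaking into a closed-shell core is much more expensive than removing a leftover valence electron — Li has the largest IE_2 here.
Valence configurations: Al⁺ [Ne]3s², Si⁺ [Ne]3s²3p¹, P⁺ [Ne]3s²3p², O⁺ [He]2s²2p³.
Si⁺ loses a lone 3p electron whereas Al⁺ must break into a filled 3s² pair, so IE_2(Al) > IE_2(Si) even though Si has the higher nuclear charge.
The numbers (kJ/mol): Al 1817, Si 1577, Li 7298, P 1907, O 3388.
So the second ionization energies run Si < Al < P < O < Li.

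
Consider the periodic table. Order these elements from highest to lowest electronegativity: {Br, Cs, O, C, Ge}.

O > Br > C > Ge > Cs

C is in period 2, group 14; O is in period 2, group 16; Ge is in period 4, group 14; Br is in period 4, group 17; Cs is in period 6, group 1.
Atoms toward the upper right of the periodic table pull bonding electrons most strongly.
Here both period and group differ, so the two effects have to be weighed against each other.
Ge > Cs: both effects reinforce here, so Ge is clearly the higher of the two.
C > Ge: they share group 14; the group trend gives C the larger value.
Br > C: period and group pull opposite ways; the across-period shift dominates (2.96 vs 2.55).
O > Br: the two effects oppose for this pair; the down-group effect wins (3.44 vs 2.96).
Approximate values (Pauling): C 2.55, O 3.44, Ge 2.01, Br 2.96, Cs 0.79.
So from highest to lowest: O > Br > C > Ge > Cs.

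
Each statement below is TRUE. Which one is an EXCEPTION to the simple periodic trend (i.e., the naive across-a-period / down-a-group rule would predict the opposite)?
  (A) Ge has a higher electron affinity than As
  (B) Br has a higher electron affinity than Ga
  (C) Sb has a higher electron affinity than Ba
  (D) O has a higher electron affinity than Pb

(A)

The general trend: electron affinity increases across a period and decreases down a group.
(A) Ge (period 4, group 14) vs As (period 4, group 15): the stated order contradicts the simple trend.
(B) Br (period 4, group 17) vs Ga (period 4, group 13): the stated order agrees with the simple trend.
(C) Sb (period 5, group 15) vs Ba (period 6, group 2): the stated order agrees with the simple trend.
(D) O (period 2, group 16) vs Pb (period 6, group 14): the stated order agrees with the simple trend.
The exception is (A): adding an electron to As's half-filled 4p³ is unfavourable, so Ge (4p²) has the more exothermic EA.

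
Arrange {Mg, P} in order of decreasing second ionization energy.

P, Mg

The second ionization energy removes an electron from the +1 ion. For each element: Mg⁺ still has 1 valence electron; P⁺ still has 4 valence electrons.
All are still removing valence electrons, so compare the +1 ions as you would atoms: IE_2 generally rises across a period (higher Z_eff) and falls down a group (larger shell), subject to the usual subshell exceptions.
Valence configurations: Mg⁺ [Ne]3s¹, P⁺ [Ne]3s²3p².
Approximate IE_2 values (kJ/mol): Mg 1451, P 1907.
Putting it together, IE_2: Mg < P.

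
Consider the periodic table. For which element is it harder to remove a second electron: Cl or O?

The second ionization energy removes an electron from the +1 ion. For each element: Cl⁺ still has 6 valence electrons; O⁺ still has 5 valence electrons.
All are still removing valence electrons, so compare the +1 ions as you would atoms: IE_2 generally rises across a period (higher Z_eff) and falls down a group (larger shell), subject to the usual subshell exceptions.
Valence configurations: Cl⁺ [Ne]3s²3p⁴, O⁺ [He]2s²2p³.
The numbers (kJ/mol): Cl 2298, O 3388.
Putting it together, IE_2: Cl < O.

O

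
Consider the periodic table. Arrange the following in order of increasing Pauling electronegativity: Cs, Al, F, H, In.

Cs < Al < In < H < F

H is in period 1, group 1; F is in period 2, group 17; Al is in period 3, group 13; In is in period 5, group 13; Cs is in period 6, group 1.
Atoms toward the upper right of the periodic table pull bonding electrons most strongly.
These span different periods and groups, so the two trends combine.
Al > Cs: both effects reinforce here, so Al is clearly the higher of the two.
In > Al: this pair runs against the simple trend — see the exception note.
H > In: period and group pull opposite ways; the down-group shift dominates (2.20 vs 1.78).
F > H: period and group pull opposite ways; the across-period shift dominates (3.98 vs 2.20).
Note the exception: In has a higher electronegativity than Al, contrary to the simple trend — poor shielding by filled d (and f) subshells raises the heavier element's effective nuclear charge more than the simple down-group trend predicts.
Tabulated electronegativity (Pauling): H 2.20, F 3.98, Al 1.61, In 1.78, Cs 0.79.
So from lowest to highest: Cs < Al < In < H < F.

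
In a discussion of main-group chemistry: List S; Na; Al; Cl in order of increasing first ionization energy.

Na < Al < S < Cl

Na is in period 3, group 1; Al is in period 3, group 13; S is in period 3, group 16; Cl is in period 3, group 17.
Across a period the outer electron is held more tightly (higher IE₁); down a group it sits in a higher shell, more shielded, and comes off more easily.
All lie in period 3, so first ionization energy increases left to right.
So from lowest to highest: Na < Al < S < Cl.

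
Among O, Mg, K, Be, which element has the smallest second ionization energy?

After 1 electron has been removed, what remains? O⁺ still has 5 valence electrons; Mg⁺ still has 1 valence electron; K⁺ is the bare [Ar] core; Be⁺ still has 1 valence electron.
Usually core removal costs more than valence removal, but here the competition is close: a tightly held n=2 valence electron can cost more to remove than an n=3 core electron, so the actual values have to decide it.
Valence configurations: O⁺ [He]2s²2p³, Mg⁺ [Ne]3s¹, Be⁺ [He]2s¹.
The numbers (kJ/mol): O 3388, Mg 1451, K 3052, Be 1757.
Hence IE_2: Mg < Be < K < O.

Mg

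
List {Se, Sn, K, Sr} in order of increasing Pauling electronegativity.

K is in period 4, group 1; Se is in period 4, group 16; Sr is in period 5, group 2; Sn is in period 5, group 14.
Electronegativity increases across a period and decreases down a group, tracking effective nuclear charge and atomic size.
These span different periods and groups, so the two trends combine.
Sr > K: period and group pull opposite ways; the across-period shift dominates (0.95 vs 0.82).
Sn > Sr: both are in period 5; the period trend gives Sn the larger value.
Se > Sn: both effects reinforce here, so Se is clearly the higher of the two.
Approximate values (Pauling): K 0.82, Se 2.55, Sr 0.95, Sn 1.96.
So from lowest to highest: K < Sr < Sn < Se.

K < Sr < Sn < Se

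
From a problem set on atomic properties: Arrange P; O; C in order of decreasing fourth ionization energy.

IE_4 is the cost of taking one more electron from the +3 cation: P³⁺ still has 2 valence electrons; O³⁺ still has 3 valence electrons; C³⁺ still has 1 valence electron.
All are still removing valence electrons, so compare the +3 ions as you would atoms: IE_4 generally rises across a period (higher Z_eff) and falls down a group (larger shell), subject to the usual subshell exceptions.
Valence configurations: P³⁺ [Ne]3s², O³⁺ [He]2s²2p¹, C³⁺ [He]2s¹.
Approximate IE_4 values (kJ/mol): P 4964, O 7469, C 6223.
Putting it together, IE_4: P < C < O.

O > C > P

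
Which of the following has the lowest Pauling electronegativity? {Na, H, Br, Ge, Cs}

Cs

EN rises left→right (higher Z_eff, smaller atoms) and falls top→bottom (larger, more shielded atoms).
Here both period and group differ, so the two effects have to be weighed against each other.
Na > Cs: Na sits above Cs in group 1, so the down-group effect alone puts Na higher.
Ge > Na: the two effects oppose for this pair; the across-period effect wins (2.01 vs 0.93).
H > Ge: the two effects oppose for this pair; the down-group effect wins (2.20 vs 2.01).
Br > H: period and group pull opposite ways; the across-period shift dominates (2.96 vs 2.20).
Tabulated electronegativity (Pauling): H 2.20, Na 0.93, Ge 2.01, Br 2.96, Cs 0.79.
The lowest Pauling electronegativity among these belongs to Cs.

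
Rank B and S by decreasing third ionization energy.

B, S

IE_3 is the cost of taking one more electron from the +2 cation: B²⁺ still has 1 valence electron; S²⁺ still has 4 valence electrons.
All are still removing valence electrons, so compare the +2 ions as you would atoms: IE_3 generally rises across a period (higher Z_eff) and falls down a group (larger shell), subject to the usual subshell exceptions.
Valence configurations: B²⁺ [He]2s¹, S²⁺ [Ne]3s²3p².
Approximate IE_3 values (kJ/mol): B 3660, S 3357.
Overall IE_3 order: S < B.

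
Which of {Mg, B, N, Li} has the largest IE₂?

Li

The second ionization energy removes an electron from the +1 ion. For each element: Mg⁺ still has 1 valence electron; B⁺ still has 2 valence electrons; N⁺ still has 4 valence electrons; Li⁺ is the bare [He] core.
Pulling an electron out of a noble-gas core costs far more than removing a remaining valence electron, so Li sits at the high end of IE_2.
Valence configurations: Mg⁺ [Ne]3s¹, B⁺ [He]2s², N⁺ [He]2s²2p².
Tabulated IE_2 (kJ/mol): Mg 1451, B 2427, N 2856, Li 7298.
Putting it together, IE_2: Mg < B < N < Li.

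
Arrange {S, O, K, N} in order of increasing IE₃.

Consider each +2 ion: S²⁺ still has 4 valence electrons; O²⁺ still has 4 valence electrons; K²⁺ is already 1 electron into the core; N²⁺ still has 3 valence electrons.
Usually core removal costs more than valence removal, but here the competition is close: a tightly held n=2 valence electron can cost more to remove than an n=3 core electron, so the actual values have to decide it.
Valence configurations: S²⁺ [Ne]3s²3p², O²⁺ [He]2s²2p², N²⁺ [He]2s²2p¹.
The numbers (kJ/mol): S 3357, O 5300, K 4420, N 4578.
Putting it together, IE_3: S < K < N < O.

S < K < N < O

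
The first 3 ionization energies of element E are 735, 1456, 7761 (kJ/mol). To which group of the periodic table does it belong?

Group 2

Look for the largest jump between consecutive ionization energies: IE3/IE2 ≈ 5.3, far larger than any earlier ratio.
That jump marks the point where a core electron is being removed. So the atom has 2 valence electrons.
A main-group element with 2 valence electrons is in group 2.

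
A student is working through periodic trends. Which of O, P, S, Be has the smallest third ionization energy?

The third ionization energy removes an electron from the +2 ion. For each element: O²⁺ still has 4 valence electrons; P²⁺ still has 3 valence electrons; S²⁺ still has 4 valence electrons; Be²⁺ is the bare [He] core.
Core electrons are held far more tightly than valence electrons, so Be tops the IE_3 order.
Valence configurations: O²⁺ [He]2s²2p², P²⁺ [Ne]3s²3p¹, S²⁺ [Ne]3s²3p².
Approximate IE_3 values (kJ/mol): O 5300, P 2914, S 3357, Be 14849.
So the third ionization energies run P < S < O < Be.

P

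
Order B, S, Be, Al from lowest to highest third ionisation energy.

After 2 electrons have been removed, what remains? B²⁺ still has 1 valence electron; S²⁺ still has 4 valence electrons; Be²⁺ is the bare [He] core; Al²⁺ still has 1 valence electron.
Breaking into a closed-shell core is much more expensive than removing a leftover valence electron — Be has the largest IE_3 here.
Valence configurations: B²⁺ [He]2s¹, S²⁺ [Ne]3s²3p², Al²⁺ [Ne]3s¹.
Tabulated IE_3 (kJ/mol): B 3660, S 3357, Be 14849, Al 2745.
Overall IE_3 order: Al < S < B < Be.

Al < S < B < Be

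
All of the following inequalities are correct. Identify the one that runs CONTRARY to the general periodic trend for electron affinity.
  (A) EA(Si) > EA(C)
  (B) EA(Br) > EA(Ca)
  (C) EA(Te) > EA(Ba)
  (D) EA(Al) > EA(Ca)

The general trend: electron affinity increases across a period and decreases down a group.
(A) Si (period 3, group 14) vs C (period 2, group 14): the stated order contradicts the simple trend.
(B) Br (period 4, group 17) vs Ca (period 4, group 2): the stated order agrees with the simple trend.
(C) Te (period 5, group 16) vs Ba (period 6, group 2): the stated order agrees with the simple trend.
(D) Al (period 3, group 13) vs Ca (period 4, group 2): the stated order agrees with the simple trend.
The exception is (A): Si's larger, more diffuse 3p orbitals accept an added electron slightly more readily than C's compact 2p.

(A)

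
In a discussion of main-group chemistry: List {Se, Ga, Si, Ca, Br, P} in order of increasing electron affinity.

Ca < Ga < P < Si < Se < Br

Si is in period 3, group 14; P is in period 3, group 15; Ca is in period 4, group 2; Ga is in period 4, group 13; Se is in period 4, group 16; Br is in period 4, group 17.
Adding an electron releases more energy for atoms nearer the top right (short of the noble gases).
These span different periods and groups, so the two trends combine.
Ga > Ca: both are in period 4; the period trend gives Ga the larger value.
P > Ga: both effects reinforce here, so P is clearly the higher of the two.
Si > P: this pair runs against the simple trend — see the exception note.
Se > Si: the two effects oppose for this pair; the across-period effect wins (195 vs 134 kJ/mol).
Br > Se: both are in period 4; the period trend gives Br the larger value.
Note the exception: Si has a higher electron affinity than P, contrary to the simple trend — adding an electron to P's half-filled 3p³ is unfavourable, so Si (3p²) has the more exothermic EA.
Approximate values (kJ/mol): Si 134, P 72, Ca 2, Ga 29, Se 195, Br 325.
So from lowest to highest: Ca < Ga < P < Si < Se < Br.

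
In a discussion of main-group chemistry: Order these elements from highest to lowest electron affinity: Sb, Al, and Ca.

EA tends to increase across a period and decrease down a group, though the pattern is less regular than for IE or radius.
These span different periods and groups, so the two trends combine.
Al > Ca: both effects reinforce here, so Al is clearly the higher of the two.
Sb > Al: the two effects oppose for this pair; the across-period effect wins (103 vs 42 kJ/mol).
For reference (kJ/mol): Al 42, Ca 2, Sb 103.
So from highest to lowest: Sb > Al > Ca.

Sb > Al > Ca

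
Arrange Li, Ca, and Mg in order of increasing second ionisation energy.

Ca < Mg < Li

Consider each +1 ion: Li⁺ is the bare [He] core; Ca⁺ still has 1 valence electron; Mg⁺ still has 1 valence electron.
Core electrons are held far more tightly than valence electrons, so Li tops the IE_2 order.
Valence configurations: Ca⁺ [Ar]4s¹, Mg⁺ [Ne]3s¹.
The numbers (kJ/mol): Li 7298, Ca 1145, Mg 1451.
Overall IE_2 order: Ca < Mg < Li.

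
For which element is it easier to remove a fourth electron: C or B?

C

Consider each +3 ion: C³⁺ still has 1 valence electron; B³⁺ is the bare [He] core.
Core electrons are held far more tightly than valence electrons, so B tops the IE_4 order.
Approximate IE_4 values (kJ/mol): C 6223, B 25026.
Hence IE_4: C < B.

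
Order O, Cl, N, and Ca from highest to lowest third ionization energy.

O > Ca > N > Cl

The third ionization energy removes an electron from the +2 ion. For each element: O²⁺ still has 4 valence electrons; Cl²⁺ still has 5 valence electrons; N²⁺ still has 3 valence electrons; Ca²⁺ is the bare [Ar] core.
Usually core removal costs more than valence removal, but here the competition is close: a tightly held n=2 valence electron can cost more to remove than an n=3 core electron, so the actual values have to decide it.
Valence configurations: O²⁺ [He]2s²2p², Cl²⁺ [Ne]3s²3p³, N²⁺ [He]2s²2p¹.
Tabulated IE_3 (kJ/mol): O 5300, Cl 3822, N 4578, Ca 4912.
Overall IE_3 order: Cl < N < Ca < O.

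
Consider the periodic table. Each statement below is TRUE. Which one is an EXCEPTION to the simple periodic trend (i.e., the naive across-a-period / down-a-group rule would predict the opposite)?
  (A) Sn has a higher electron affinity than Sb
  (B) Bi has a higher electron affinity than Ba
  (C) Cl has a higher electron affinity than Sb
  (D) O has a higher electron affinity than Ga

(A)

The general trend: electron affinity increases across a period and decreases down a group.
(A) Sn (period 5, group 14) vs Sb (period 5, group 15): the stated order contradicts the simple trend.
(B) Bi (period 6, group 15) vs Ba (period 6, group 2): the stated order agrees with the simple trend.
(C) Cl (period 3, group 17) vs Sb (period 5, group 15): the stated order agrees with the simple trend.
(D) O (period 2, group 16) vs Ga (period 4, group 13): the stated order agrees with the simple trend.
The exception is (A): adding an electron to Sb's half-filled 5p³ is unfavourable, so Sn has the more exothermic EA.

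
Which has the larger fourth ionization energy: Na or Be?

The fourth ionization energy removes an electron from the +3 ion. For each element: Na³⁺ is already 2 electrons into the core; Be³⁺ is already 1 electron into the core.
All of these are removing an electron from a noble-gas core or deeper; the smaller core (lower principal quantum number) is held far more tightly, and within a period the higher nuclear charge binds the same core more tightly.
Tabulated IE_4 (kJ/mol): Na 9543, Be 21007.
Hence IE_4: Na < Be.

Be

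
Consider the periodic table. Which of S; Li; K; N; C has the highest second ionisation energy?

Li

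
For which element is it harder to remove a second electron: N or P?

N

IE_2 is the cost of taking one more electron from the +1 cation: N⁺ still has 4 valence electrons; P⁺ still has 4 valence electrons.
All are still removing valence electrons, so compare the +1 ions as you would atoms: IE_2 generally rises across a period (higher Z_eff) and falls down a group (larger shell), subject to the usual subshell exceptions.
Valence configurations: N⁺ [He]2s²2p², P⁺ [Ne]3s²3p².
Approximate IE_2 values (kJ/mol): N 2856, P 1907.
Hence IE_2: P < N.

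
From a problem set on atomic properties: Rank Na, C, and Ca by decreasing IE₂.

Na, C, Ca

IE_2 is the cost of taking one more electron from the +1 cation: Na⁺ is the bare [Ne] core; C⁺ still has 3 valence electrons; Ca⁺ still has 1 valence electron.
Pulling an electron out of a noble-gas core costs far more than removing a remaining valence electron, so Na sits at the high end of IE_2.
Valence configurations: C⁺ [He]2s²2p¹, Ca⁺ [Ar]4s¹.
Approximate IE_2 values (kJ/mol): Na 4562, C 2353, Ca 1145.
So the second ionization energies run Ca < C < Na.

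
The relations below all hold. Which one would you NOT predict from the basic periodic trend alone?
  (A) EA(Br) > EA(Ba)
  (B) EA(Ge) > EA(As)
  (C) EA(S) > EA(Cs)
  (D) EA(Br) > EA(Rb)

(B)

The general trend: electron affinity increases across a period and decreases down a group.
(A) Br (period 4, group 17) vs Ba (period 6, group 2): the stated order agrees with the simple trend.
(B) Ge (period 4, group 14) vs As (period 4, group 15): the stated order contradicts the simple trend.
(C) S (period 3, group 16) vs Cs (period 6, group 1): the stated order agrees with the simple trend.
(D) Br (period 4, group 17) vs Rb (period 5, group 1): the stated order agrees with the simple trend.
The exception is (B): adding an electron to As's half-filled 4p³ is unfavourable, so Ge (4p²) has the more exothermic EA.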